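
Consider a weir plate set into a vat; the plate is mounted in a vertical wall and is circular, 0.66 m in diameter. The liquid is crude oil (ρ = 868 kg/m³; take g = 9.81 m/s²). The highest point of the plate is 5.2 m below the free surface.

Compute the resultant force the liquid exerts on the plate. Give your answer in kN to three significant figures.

F ≈ 16.1 kN

γ = ρg = 868 × 9.81 / 1000 = 8.51508 kN/m³.
The centroid is at the centre, 0.33 m below the top of the plate, so the centroid depth is h_c = 5.2 + 0.33 = 5.53 m.
A = π(0.33)² = 0.342119 m².
Resultant F = γ·h_c·A = 8.51508 × 5.53 × 0.342119 = 16.1098 kN.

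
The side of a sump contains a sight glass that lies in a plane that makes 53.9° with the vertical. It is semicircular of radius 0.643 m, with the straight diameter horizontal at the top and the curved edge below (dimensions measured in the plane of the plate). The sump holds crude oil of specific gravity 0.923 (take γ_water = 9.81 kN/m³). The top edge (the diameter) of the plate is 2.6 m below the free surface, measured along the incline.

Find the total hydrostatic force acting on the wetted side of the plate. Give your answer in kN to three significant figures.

F ≈ 9.95 kN

γ = 0.923 × 9.81 = 9.05463 kN/m³.
The plate makes 53.9° with the vertical, i.e. θ = 90° − 53.9° = 36.1° to the horizontal. Measuring y along the incline from the free-surface line, vertical depth h = y·sinθ with sinθ = 0.589196.
The centroid of a semicircle lies 4r/(3π) = 0.272898 m from the diameter, here below the top edge, so y_c = 2.6 + 0.272898 = 2.8729 m and h_c = 2.8729 × 0.589196 = 1.6927 m.
A = πr²/2 = π × 0.643²/2 = 0.649444 m².
Resultant F = γ·h_c·A = 9.05463 × 1.6927 × 0.649444 = 9.95388 kN.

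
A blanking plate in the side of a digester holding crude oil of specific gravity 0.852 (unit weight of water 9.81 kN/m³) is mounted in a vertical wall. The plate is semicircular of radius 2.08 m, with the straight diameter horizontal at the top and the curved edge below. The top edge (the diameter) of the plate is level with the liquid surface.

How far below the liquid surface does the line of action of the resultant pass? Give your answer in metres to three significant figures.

h_p = 1.23 m

γ = 0.852 × 9.81 = 8.35812 kN/m³.
The centroid of a semicircle lies 4r/(3π) = 0.882779 m from the diameter, here below the top edge, so the centroid depth is h_c = 0.882779 m.
A = πr²/2 = π × 2.08²/2 = 6.79589 m².
Resultant F = γ·h_c·A = 8.35812 × 0.882779 × 6.79589 = 50.1426 kN.
I_c = (π/8 − 8/(9π))·r⁴ = 0.109757 × 2.08⁴ = 2.0544 m⁴.
Centre of pressure: y_p = y_c + I_c/(y_c·A) = 0.882779 + 2.0544/(0.882779 × 6.79589) = 0.882779 + 0.342442 = 1.22522 m along the plane.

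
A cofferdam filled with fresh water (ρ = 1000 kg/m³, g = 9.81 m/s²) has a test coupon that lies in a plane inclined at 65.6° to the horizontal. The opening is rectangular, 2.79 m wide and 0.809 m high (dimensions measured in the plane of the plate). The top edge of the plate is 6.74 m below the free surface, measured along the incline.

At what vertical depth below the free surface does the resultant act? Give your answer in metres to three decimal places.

γ = ρg = 1000 × 9.81 = 9810 N/m³ = 9.81 kN/m³.
Let θ = 65.6° be the plate's angle to the horizontal; measure y along the incline from where the plane meets the free surface. Vertical depth h = y·sinθ with sinθ = 0.910684.
The centroid lies 0.809/2 = 0.4045 m below the top edge, so y_c = 6.74 + 0.4045 = 7.1445 m and h_c = 7.1445 × 0.910684 = 6.50638 m.
A = 2.79 × 0.809 = 2.25711 m².
Resultant F = γ·h_c·A = 9.81 × 6.50638 × 2.25711 = 144.066 kN.
I_c = b·h³/12 = 2.79 × 0.809³/12 = 0.123103 m⁴.
Centre of pressure: y_p = y_c + I_c/(y_c·A) = 7.1445 + 0.123103/(7.1445 × 2.25711) = 7.1445 + 0.00763386 = 7.15213 m along the plane.
Vertically, h_p = y_p·sinθ = 7.15213 × 0.910684 = 6.51333 m.

h_p = 6.513 m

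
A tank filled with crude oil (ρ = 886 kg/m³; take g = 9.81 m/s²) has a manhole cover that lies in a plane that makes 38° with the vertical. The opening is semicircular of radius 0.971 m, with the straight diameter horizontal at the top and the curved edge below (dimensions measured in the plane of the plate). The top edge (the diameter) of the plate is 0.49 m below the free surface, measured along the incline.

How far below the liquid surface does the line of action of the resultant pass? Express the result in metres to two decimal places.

γ = ρg = 886 × 9.81 / 1000 = 8.69166 kN/m³.
The plate makes 38° with the vertical, i.e. θ = 90° − 38° = 52° to the horizontal. Measuring y along the incline from the free-surface line, vertical depth h = y·sinθ with sinθ = 0.788011.
The centroid of a semicircle lies 4r/(3π) = 0.412105 m from the diameter, here below the top edge, so y_c = 0.49 + 0.412105 = 0.902105 m and h_c = 0.902105 × 0.788011 = 0.710869 m.
A = πr²/2 = π × 0.971²/2 = 1.48101 m².
Resultant F = γ·h_c·A = 8.69166 × 0.710869 × 1.48101 = 9.15062 kN.
I_c = (π/8 − 8/(9π))·r⁴ = 0.109757 × 0.971⁴ = 0.0975684 m⁴.
Centre of pressure: y_p = y_c + I_c/(y_c·A) = 0.902105 + 0.0975684/(0.902105 × 1.48101) = 0.902105 + 0.0730288 = 0.975134 m along the plane.
Vertically, h_p = y_p·sinθ = 0.975134 × 0.788011 = 0.768416 m.

h_p = 0.77 m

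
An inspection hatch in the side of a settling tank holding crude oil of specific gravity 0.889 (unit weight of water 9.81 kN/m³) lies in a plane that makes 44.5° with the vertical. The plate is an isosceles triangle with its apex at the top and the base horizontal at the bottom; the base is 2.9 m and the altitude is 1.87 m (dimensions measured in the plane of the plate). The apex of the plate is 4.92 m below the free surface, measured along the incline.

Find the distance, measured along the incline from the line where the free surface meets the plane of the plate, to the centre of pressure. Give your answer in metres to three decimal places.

γ = 0.889 × 9.81 = 8.72109 kN/m³.
The plate makes 44.5° with the vertical, i.e. θ = 90° − 44.5° = 45.5° to the horizontal. Measuring y along the incline from the free-surface line, vertical depth h = y·sinθ with sinθ = 0.713250.
With the apex up, the centroid sits 2h/3 = 2 × 1.87/3 = 1.24667 m below the apex, so y_c = 4.92 + 1.24667 = 6.16667 m and h_c = 6.16667 × 0.713250 = 4.39838 m.
A = ½ × 2.9 × 1.87 = 2.7115 m².
Resultant F = γ·h_c·A = 8.72109 × 4.39838 × 2.7115 = 104.01 kN.
I_c = b·h³/36 = 2.9 × 1.87³/36 = 0.526769 m⁴.
Centre of pressure: y_p = y_c + I_c/(y_c·A) = 6.16667 + 0.526769/(6.16667 × 2.7115) = 6.16667 + 0.0315036 = 6.19817 m along the plane.

y_p = 6.198 m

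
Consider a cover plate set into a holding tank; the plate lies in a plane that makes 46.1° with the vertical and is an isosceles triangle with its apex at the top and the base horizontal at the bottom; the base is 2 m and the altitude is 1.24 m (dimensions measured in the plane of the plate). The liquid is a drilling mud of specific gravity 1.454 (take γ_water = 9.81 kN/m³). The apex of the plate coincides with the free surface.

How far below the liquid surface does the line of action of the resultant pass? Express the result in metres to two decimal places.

γ = 1.454 × 9.81 = 14.26374 kN/m³.
The plate makes 46.1° with the vertical, i.e. θ = 90° − 46.1° = 43.9° to the horizontal. Measuring y along the incline from the free-surface line, vertical depth h = y·sinθ with sinθ = 0.693402.
With the apex up, the centroid sits 2h/3 = 2 × 1.24/3 = 0.826667 m below the apex, so y_c = 0.826667 m and h_c = 0.826667 × 0.693402 = 0.573213 m.
A = ½ × 2 × 1.24 = 1.24 m².
Resultant F = γ·h_c·A = 14.26374 × 0.573213 × 1.24 = 10.1384 kN.
I_c = b·h³/36 = 2 × 1.24³/36 = 0.105924 m⁴.
Centre of pressure: y_p = y_c + I_c/(y_c·A) = 0.826667 + 0.105924/(0.826667 × 1.24) = 0.826667 + 0.103334 = 0.930001 m along the plane.
Vertically, h_p = y_p·sinθ = 0.930001 × 0.693402 = 0.644865 m.

h_p = 0.64 m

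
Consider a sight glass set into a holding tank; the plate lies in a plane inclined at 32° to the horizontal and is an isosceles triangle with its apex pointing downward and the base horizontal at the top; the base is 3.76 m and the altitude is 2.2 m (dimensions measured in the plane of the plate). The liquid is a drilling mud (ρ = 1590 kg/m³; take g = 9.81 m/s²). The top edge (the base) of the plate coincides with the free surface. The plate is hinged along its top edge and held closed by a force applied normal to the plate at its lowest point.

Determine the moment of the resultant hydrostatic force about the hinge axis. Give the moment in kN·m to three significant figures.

M ≈ 27.6 kN·m

γ = ρg = 1590 × 9.81 / 1000 = 15.5979 kN/m³.
Let θ = 32° be the plate's angle to the horizontal; measure y along the incline from where the plane meets the free surface. Vertical depth h = y·sinθ with sinθ = 0.529919.
With the apex down, the centroid sits h/3 = 2.2/3 = 0.733333 m below the base (the top edge), so y_c = 0.733333 m and h_c = 0.733333 × 0.529919 = 0.388607 m.
A = ½ × 3.76 × 2.2 = 4.136 m².
Resultant F = γ·h_c·A = 15.5979 × 0.388607 × 4.136 = 25.0702 kN.
I_c = b·h³/36 = 3.76 × 2.2³/36 = 1.11212 m⁴.
Centre of pressure: y_p = y_c + I_c/(y_c·A) = 0.733333 + 1.11212/(0.733333 × 4.136) = 0.733333 + 0.366665 = 1.1 m along the plane.
The resultant acts 0.733333 + 0.366665 = 1.1 m (along the plate) below the hinge at the top edge, so the moment about the hinge is M = F × 1.1 = 25.0702 × 1.1 = 27.5772 kN·m.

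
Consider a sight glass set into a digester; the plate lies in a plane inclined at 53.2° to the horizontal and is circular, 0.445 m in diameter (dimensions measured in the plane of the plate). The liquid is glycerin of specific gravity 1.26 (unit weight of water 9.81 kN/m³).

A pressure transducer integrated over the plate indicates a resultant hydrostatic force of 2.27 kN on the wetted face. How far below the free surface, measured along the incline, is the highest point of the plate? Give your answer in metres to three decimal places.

γ = 1.26 × 9.81 = 12.3606 kN/m³.
A = π(0.2225)² = 0.155528 m².
From F = γ·h_c·A, the centroid depth is h_c = 2.27/(12.3606 × 0.155528) = 1.1808 m.
Let θ = 53.2° be the plate's angle to the horizontal; measure y along the incline from where the plane meets the free surface. Vertical depth h = y·sinθ with sinθ = 0.800731.
Along the incline, y_c = h_c/sinθ = 1.1808/0.800731 = 1.47465 m.
The centroid is at the centre, 0.2225 m below the top of the plate, so the highest point sits at y_top = 1.47465 − 0.2225 = 1.25215 m along the incline.

y_top ≈ 1.252 m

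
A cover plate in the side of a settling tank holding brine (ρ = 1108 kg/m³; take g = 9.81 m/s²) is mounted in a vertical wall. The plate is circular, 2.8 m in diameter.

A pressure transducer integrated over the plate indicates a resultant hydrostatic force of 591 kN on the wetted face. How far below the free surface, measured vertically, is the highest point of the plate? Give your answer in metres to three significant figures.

d_top ≈ 7.43 m

γ = ρg = 1108 × 9.81 / 1000 = 10.86948 kN/m³.
A = π(1.4)² = 6.15752 m².
From F = γ·h_c·A, the centroid depth is h_c = 591/(10.86948 × 6.15752) = 8.83025 m.
The centroid is at the centre, 1.4 m below the top of the plate, so the highest point sits at h_top = 8.83025 − 1.4 = 7.43025 m below the surface.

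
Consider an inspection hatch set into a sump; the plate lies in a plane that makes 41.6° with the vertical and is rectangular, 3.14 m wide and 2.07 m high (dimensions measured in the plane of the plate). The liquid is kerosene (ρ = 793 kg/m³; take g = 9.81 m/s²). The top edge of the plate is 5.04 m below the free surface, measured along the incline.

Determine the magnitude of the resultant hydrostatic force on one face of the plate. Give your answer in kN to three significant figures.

F ≈ 230 kN

γ = ρg = 793 × 9.81 / 1000 = 7.77933 kN/m³.
The plate makes 41.6° with the vertical, i.e. θ = 90° − 41.6° = 48.4° to the horizontal. Measuring y along the incline from the free-surface line, vertical depth h = y·sinθ with sinθ = 0.747798.
The centroid lies 2.07/2 = 1.035 m below the top edge, so y_c = 5.04 + 1.035 = 6.075 m and h_c = 6.075 × 0.747798 = 4.54287 m.
A = 3.14 × 2.07 = 6.4998 m².
Resultant F = γ·h_c·A = 7.77933 × 4.54287 × 6.4998 = 229.706 kN.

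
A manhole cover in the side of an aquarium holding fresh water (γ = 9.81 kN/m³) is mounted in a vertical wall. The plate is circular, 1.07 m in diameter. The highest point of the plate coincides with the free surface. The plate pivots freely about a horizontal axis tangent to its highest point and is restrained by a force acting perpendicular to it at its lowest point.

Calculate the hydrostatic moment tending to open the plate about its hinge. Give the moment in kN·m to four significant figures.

γ = 9.81 kN/m³.
The centroid is at the centre, 0.535 m below the top of the plate, so the centroid depth is h_c = 0.535 m.
A = π(0.535)² = 0.899202 m².
Resultant F = γ·h_c·A = 9.81 × 0.535 × 0.899202 = 4.71933 kN.
I_c = πr⁴/4 = π × 0.535⁴/4 = 0.0643435 m⁴.
Centre of pressure: y_p = y_c + I_c/(y_c·A) = 0.535 + 0.0643435/(0.535 × 0.899202) = 0.535 + 0.13375 = 0.66875 m along the plane.
The resultant acts 0.535 + 0.13375 = 0.66875 m (along the plate) below the hinge at the top edge, so the moment about the hinge is M = F × 0.66875 = 4.71933 × 0.66875 = 3.15605 kN·m.

M ≈ 3.156 kN·m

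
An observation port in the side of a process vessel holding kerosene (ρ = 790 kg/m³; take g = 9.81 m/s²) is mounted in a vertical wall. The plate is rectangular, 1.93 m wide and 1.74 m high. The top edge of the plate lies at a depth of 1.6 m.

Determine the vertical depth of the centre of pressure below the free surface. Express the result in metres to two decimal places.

h_p = 2.57 m

γ = ρg = 790 × 9.81 / 1000 = 7.7499 kN/m³.
The centroid lies 1.74/2 = 0.87 m below the top edge, so the centroid depth is h_c = 1.6 + 0.87 = 2.47 m.
A = 1.93 × 1.74 = 3.3582 m².
Resultant F = γ·h_c·A = 7.7499 × 2.47 × 3.3582 = 64.2835 kN.
I_c = b·h³/12 = 1.93 × 1.74³/12 = 0.847274 m⁴.
Centre of pressure: y_p = y_c + I_c/(y_c·A) = 2.47 + 0.847274/(2.47 × 3.3582) = 2.47 + 0.102146 = 2.57215 m along the plane.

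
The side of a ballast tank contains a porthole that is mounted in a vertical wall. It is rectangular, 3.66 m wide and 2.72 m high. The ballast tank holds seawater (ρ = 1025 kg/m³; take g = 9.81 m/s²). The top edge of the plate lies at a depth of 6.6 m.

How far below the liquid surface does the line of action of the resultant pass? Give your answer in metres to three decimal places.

γ = ρg = 1025 × 9.81 / 1000 = 10.05525 kN/m³.
The centroid lies 2.72/2 = 1.36 m below the top edge, so the centroid depth is h_c = 6.6 + 1.36 = 7.96 m.
A = 3.66 × 2.72 = 9.9552 m².
Resultant F = γ·h_c·A = 10.05525 × 7.96 × 9.9552 = 796.812 kN.
I_c = b·h³/12 = 3.66 × 2.72³/12 = 6.13771 m⁴.
Centre of pressure: y_p = y_c + I_c/(y_c·A) = 7.96 + 6.13771/(7.96 × 9.9552) = 7.96 + 0.0774539 = 8.03745 m along the plane.

h_p = 8.037 m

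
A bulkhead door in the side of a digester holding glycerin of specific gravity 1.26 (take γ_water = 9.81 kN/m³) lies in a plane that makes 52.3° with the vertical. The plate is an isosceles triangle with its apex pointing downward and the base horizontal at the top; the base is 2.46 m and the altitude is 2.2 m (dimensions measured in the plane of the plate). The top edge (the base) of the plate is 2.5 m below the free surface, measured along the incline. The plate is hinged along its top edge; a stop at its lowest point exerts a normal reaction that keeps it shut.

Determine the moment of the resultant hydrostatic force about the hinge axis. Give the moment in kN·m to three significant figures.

M ≈ 54.0 kN·m

γ = 1.26 × 9.81 = 12.3606 kN/m³.
The plate makes 52.3° with the vertical, i.e. θ = 90° − 52.3° = 37.7° to the horizontal. Measuring y along the incline from the free-surface line, vertical depth h = y·sinθ with sinθ = 0.611527.
With the apex down, the centroid sits h/3 = 2.2/3 = 0.733333 m below the base (the top edge), so y_c = 2.5 + 0.733333 = 3.23333 m and h_c = 3.23333 × 0.611527 = 1.97727 m.
A = ½ × 2.46 × 2.2 = 2.706 m².
Resultant F = γ·h_c·A = 12.3606 × 1.97727 × 2.706 = 66.1353 kN.
I_c = b·h³/36 = 2.46 × 2.2³/36 = 0.727613 m⁴.
Centre of pressure: y_p = y_c + I_c/(y_c·A) = 3.23333 + 0.727613/(3.23333 × 2.706) = 3.23333 + 0.0831616 = 3.31649 m along the plane.
The resultant acts 0.733333 + 0.0831616 = 0.816495 m (along the plate) below the hinge at the top edge, so the moment about the hinge is M = F × 0.816495 = 66.1353 × 0.816495 = 53.9991 kN·m.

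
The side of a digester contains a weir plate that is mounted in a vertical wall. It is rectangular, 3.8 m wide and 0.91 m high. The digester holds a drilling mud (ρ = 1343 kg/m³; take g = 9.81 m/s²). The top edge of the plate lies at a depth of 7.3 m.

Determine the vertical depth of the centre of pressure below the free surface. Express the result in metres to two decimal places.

γ = ρg = 1343 × 9.81 / 1000 = 13.17483 kN/m³.
The centroid lies 0.91/2 = 0.455 m below the top edge, so the centroid depth is h_c = 7.3 + 0.455 = 7.755 m.
A = 3.8 × 0.91 = 3.458 m².
Resultant F = γ·h_c·A = 13.17483 × 7.755 × 3.458 = 353.307 kN.
I_c = b·h³/12 = 3.8 × 0.91³/12 = 0.238631 m⁴.
Centre of pressure: y_p = y_c + I_c/(y_c·A) = 7.755 + 0.238631/(7.755 × 3.458) = 7.755 + 0.00889857 = 7.7639 m along the plane.

h_p = 7.76 m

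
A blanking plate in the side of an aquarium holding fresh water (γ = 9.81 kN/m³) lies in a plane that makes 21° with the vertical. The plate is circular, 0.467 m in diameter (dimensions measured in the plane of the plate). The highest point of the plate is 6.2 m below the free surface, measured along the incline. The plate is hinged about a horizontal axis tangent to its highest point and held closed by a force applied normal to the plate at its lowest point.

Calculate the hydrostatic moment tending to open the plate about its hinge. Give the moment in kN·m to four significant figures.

γ = 9.81 kN/m³.
The plate makes 21° with the vertical, i.e. θ = 90° − 21° = 69° to the horizontal. Measuring y along the incline from the free-surface line, vertical depth h = y·sinθ with sinθ = 0.933580.
The centroid is at the centre, 0.2335 m below the top of the plate, so y_c = 6.2 + 0.2335 = 6.4335 m and h_c = 6.4335 × 0.933580 = 6.00619 m.
A = π(0.2335)² = 0.171287 m².
Resultant F = γ·h_c·A = 9.81 × 6.00619 × 0.171287 = 10.0924 kN.
I_c = πr⁴/4 = π × 0.2335⁴/4 = 0.00233473 m⁴.
Centre of pressure: y_p = y_c + I_c/(y_c·A) = 6.4335 + 0.00233473/(6.4335 × 0.171287) = 6.4335 + 0.00211868 = 6.43562 m along the plane.
The resultant acts 0.2335 + 0.00211868 = 0.235619 m (along the plate) below the hinge at the top edge, so the moment about the hinge is M = F × 0.235619 = 10.0924 × 0.235619 = 2.37796 kN·m.

M ≈ 2.378 kN·m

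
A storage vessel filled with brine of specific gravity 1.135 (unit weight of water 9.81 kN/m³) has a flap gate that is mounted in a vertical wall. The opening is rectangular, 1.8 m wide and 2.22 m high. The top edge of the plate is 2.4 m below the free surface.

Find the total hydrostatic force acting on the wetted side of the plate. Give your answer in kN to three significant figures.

γ = 1.135 × 9.81 = 11.13435 kN/m³.
The centroid lies 2.22/2 = 1.11 m below the top edge, so the centroid depth is h_c = 2.4 + 1.11 = 3.51 m.
A = 1.8 × 2.22 = 3.996 m².
Resultant F = γ·h_c·A = 11.13435 × 3.51 × 3.996 = 156.17 kN.

F ≈ 156 kN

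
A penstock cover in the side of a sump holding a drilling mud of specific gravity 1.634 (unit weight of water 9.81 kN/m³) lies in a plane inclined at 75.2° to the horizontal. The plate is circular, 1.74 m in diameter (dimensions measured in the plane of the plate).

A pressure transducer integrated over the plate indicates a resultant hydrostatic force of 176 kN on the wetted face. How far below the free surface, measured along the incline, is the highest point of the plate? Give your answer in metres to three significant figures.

γ = 1.634 × 9.81 = 16.02954 kN/m³.
A = π(0.87)² = 2.37787 m².
From F = γ·h_c·A, the centroid depth is h_c = 176/(16.02954 × 2.37787) = 4.61746 m.
Let θ = 75.2° be the plate's angle to the horizontal; measure y along the incline from where the plane meets the free surface. Vertical depth h = y·sinθ with sinθ = 0.966823.
Along the incline, y_c = h_c/sinθ = 4.61746/0.966823 = 4.77591 m.
The centroid is at the centre, 0.87 m below the top of the plate, so the highest point sits at y_top = 4.77591 − 0.87 = 3.90591 m along the incline.

y_top ≈ 3.91 m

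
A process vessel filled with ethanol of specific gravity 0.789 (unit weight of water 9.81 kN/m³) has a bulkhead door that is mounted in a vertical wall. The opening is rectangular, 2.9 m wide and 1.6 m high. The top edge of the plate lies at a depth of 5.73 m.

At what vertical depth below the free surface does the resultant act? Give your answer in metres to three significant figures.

h_p = 6.56 m

γ = 0.789 × 9.81 = 7.74009 kN/m³.
The centroid lies 1.6/2 = 0.8 m below the top edge, so the centroid depth is h_c = 5.73 + 0.8 = 6.53 m.
A = 2.9 × 1.6 = 4.64 m².
Resultant F = γ·h_c·A = 7.74009 × 6.53 × 4.64 = 234.519 kN.
I_c = b·h³/12 = 2.9 × 1.6³/12 = 0.989867 m⁴.
Centre of pressure: y_p = y_c + I_c/(y_c·A) = 6.53 + 0.989867/(6.53 × 4.64) = 6.53 + 0.0326697 = 6.56267 m along the plane.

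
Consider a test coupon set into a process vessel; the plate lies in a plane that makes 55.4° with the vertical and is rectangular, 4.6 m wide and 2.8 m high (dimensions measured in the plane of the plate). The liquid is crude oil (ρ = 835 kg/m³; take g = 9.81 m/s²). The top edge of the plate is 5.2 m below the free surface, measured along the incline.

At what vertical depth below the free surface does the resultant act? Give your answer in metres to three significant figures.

γ = ρg = 835 × 9.81 / 1000 = 8.19135 kN/m³.
The plate makes 55.4° with the vertical, i.e. θ = 90° − 55.4° = 34.6° to the horizontal. Measuring y along the incline from the free-surface line, vertical depth h = y·sinθ with sinθ = 0.567844.
The centroid lies 2.8/2 = 1.4 m below the top edge, so y_c = 5.2 + 1.4 = 6.6 m and h_c = 6.6 × 0.567844 = 3.74777 m.
A = 4.6 × 2.8 = 12.88 m².
Resultant F = γ·h_c·A = 8.19135 × 3.74777 × 12.88 = 395.407 kN.
I_c = b·h³/12 = 4.6 × 2.8³/12 = 8.41493 m⁴.
Centre of pressure: y_p = y_c + I_c/(y_c·A) = 6.6 + 8.41493/(6.6 × 12.88) = 6.6 + 0.0989899 = 6.69899 m along the plane.
Vertically, h_p = y_p·sinθ = 6.69899 × 0.567844 = 3.80398 m.

h_p = 3.80 m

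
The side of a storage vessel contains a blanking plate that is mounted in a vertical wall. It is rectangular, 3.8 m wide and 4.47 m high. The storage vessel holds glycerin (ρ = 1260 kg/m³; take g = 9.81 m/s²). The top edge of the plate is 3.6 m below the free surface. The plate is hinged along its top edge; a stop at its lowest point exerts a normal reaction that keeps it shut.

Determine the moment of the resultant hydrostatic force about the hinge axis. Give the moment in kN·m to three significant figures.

M ≈ 3090 kN·m

γ = ρg = 1260 × 9.81 / 1000 = 12.3606 kN/m³.
The centroid lies 4.47/2 = 2.235 m below the top edge, so the centroid depth is h_c = 3.6 + 2.235 = 5.835 m.
A = 3.8 × 4.47 = 16.986 m².
Resultant F = γ·h_c·A = 12.3606 × 5.835 × 16.986 = 1225.1 kN.
I_c = b·h³/12 = 3.8 × 4.47³/12 = 28.283 m⁴.
Centre of pressure: y_p = y_c + I_c/(y_c·A) = 5.835 + 28.283/(5.835 × 16.986) = 5.835 + 0.28536 = 6.12036 m along the plane.
The resultant acts 2.235 + 0.28536 = 2.52036 m (along the plate) below the hinge at the top edge, so the moment about the hinge is M = F × 2.52036 = 1225.1 × 2.52036 = 3087.69 kN·m.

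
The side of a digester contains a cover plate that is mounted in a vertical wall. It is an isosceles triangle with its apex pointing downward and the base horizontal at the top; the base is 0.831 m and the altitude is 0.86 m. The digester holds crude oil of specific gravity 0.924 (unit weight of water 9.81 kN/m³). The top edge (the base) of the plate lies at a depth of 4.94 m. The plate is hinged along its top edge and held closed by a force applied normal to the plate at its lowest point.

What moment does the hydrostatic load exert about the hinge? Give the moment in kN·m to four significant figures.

γ = 0.924 × 9.81 = 9.06444 kN/m³.
With the apex down, the centroid sits h/3 = 0.86/3 = 0.286667 m below the base (the top edge), so the centroid depth is h_c = 4.94 + 0.286667 = 5.22667 m.
A = ½ × 0.831 × 0.86 = 0.35733 m².
Resultant F = γ·h_c·A = 9.06444 × 5.22667 × 0.35733 = 16.9292 kN.
I_c = b·h³/36 = 0.831 × 0.86³/36 = 0.0146823 m⁴.
Centre of pressure: y_p = y_c + I_c/(y_c·A) = 5.22667 + 0.0146823/(5.22667 × 0.35733) = 5.22667 + 0.00786139 = 5.23453 m along the plane.
The resultant acts 0.286667 + 0.00786139 = 0.294528 m (along the plate) below the hinge at the top edge, so the moment about the hinge is M = F × 0.294528 = 16.9292 × 0.294528 = 4.98612 kN·m.

M ≈ 4.986 kN·m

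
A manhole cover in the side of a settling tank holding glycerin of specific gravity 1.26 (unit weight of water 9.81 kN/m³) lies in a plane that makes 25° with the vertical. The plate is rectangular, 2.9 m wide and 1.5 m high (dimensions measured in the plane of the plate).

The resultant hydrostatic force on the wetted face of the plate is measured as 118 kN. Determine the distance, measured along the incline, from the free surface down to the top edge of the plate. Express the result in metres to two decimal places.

γ = 1.26 × 9.81 = 12.3606 kN/m³.
A = 2.9 × 1.5 = 4.35 m².
From F = γ·h_c·A, the centroid depth is h_c = 118/(12.3606 × 4.35) = 2.19459 m.
The plate makes 25° with the vertical, i.e. θ = 90° − 25° = 65° to the horizontal. Measuring y along the incline from the free-surface line, vertical depth h = y·sinθ with sinθ = 0.906308.
Along the incline, y_c = h_c/sinθ = 2.19459/0.906308 = 2.42146 m.
The centroid lies 1.5/2 = 0.75 m below the top edge, so the top edge sits at y_top = 2.42146 − 0.75 = 1.67146 m along the incline.

y_top ≈ 1.67 m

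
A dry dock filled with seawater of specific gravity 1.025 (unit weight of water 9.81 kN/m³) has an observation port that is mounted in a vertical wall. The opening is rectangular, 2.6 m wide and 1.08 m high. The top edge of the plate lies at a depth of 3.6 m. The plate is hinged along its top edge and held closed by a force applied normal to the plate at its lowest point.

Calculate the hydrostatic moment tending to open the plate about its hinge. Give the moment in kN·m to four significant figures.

M ≈ 65.87 kN·m

γ = 1.025 × 9.81 = 10.05525 kN/m³.
The centroid lies 1.08/2 = 0.54 m below the top edge, so the centroid depth is h_c = 3.6 + 0.54 = 4.14 m.
A = 2.6 × 1.08 = 2.808 m².
Resultant F = γ·h_c·A = 10.05525 × 4.14 × 2.808 = 116.893 kN.
I_c = b·h³/12 = 2.6 × 1.08³/12 = 0.272938 m⁴.
Centre of pressure: y_p = y_c + I_c/(y_c·A) = 4.14 + 0.272938/(4.14 × 2.808) = 4.14 + 0.0234783 = 4.16348 m along the plane.
The resultant acts 0.54 + 0.0234783 = 0.563478 m (along the plate) below the hinge at the top edge, so the moment about the hinge is M = F × 0.563478 = 116.893 × 0.563478 = 65.8666 kN·m.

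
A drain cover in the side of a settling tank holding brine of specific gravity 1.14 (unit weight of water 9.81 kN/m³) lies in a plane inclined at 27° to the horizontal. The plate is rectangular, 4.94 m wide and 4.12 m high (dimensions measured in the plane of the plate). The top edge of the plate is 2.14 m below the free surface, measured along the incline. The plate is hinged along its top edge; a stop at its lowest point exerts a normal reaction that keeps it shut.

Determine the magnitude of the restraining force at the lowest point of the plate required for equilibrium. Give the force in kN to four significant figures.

P ≈ 252.5 kN

γ = 1.14 × 9.81 = 11.1834 kN/m³.
Let θ = 27° be the plate's angle to the horizontal; measure y along the incline from where the plane meets the free surface. Vertical depth h = y·sinθ with sinθ = 0.453990.
The centroid lies 4.12/2 = 2.06 m below the top edge, so y_c = 2.14 + 2.06 = 4.2 m and h_c = 4.2 × 0.453990 = 1.90676 m.
A = 4.94 × 4.12 = 20.3528 m².
Resultant F = γ·h_c·A = 11.1834 × 1.90676 × 20.3528 = 434.004 kN.
I_c = b·h³/12 = 4.94 × 4.12³/12 = 28.7897 m⁴.
Centre of pressure: y_p = y_c + I_c/(y_c·A) = 4.2 + 28.7897/(4.2 × 20.3528) = 4.2 + 0.336793 = 4.53679 m along the plane.
The resultant acts 2.06 + 0.336793 = 2.39679 m (along the plate) below the hinge at the top edge, so the moment about the hinge is M = F × 2.39679 = 434.004 × 2.39679 = 1040.22 kN·m.
A normal force at the bottom, 4.12 m from the hinge, must supply this moment: P = 1040.22/4.12 = 252.481 kN.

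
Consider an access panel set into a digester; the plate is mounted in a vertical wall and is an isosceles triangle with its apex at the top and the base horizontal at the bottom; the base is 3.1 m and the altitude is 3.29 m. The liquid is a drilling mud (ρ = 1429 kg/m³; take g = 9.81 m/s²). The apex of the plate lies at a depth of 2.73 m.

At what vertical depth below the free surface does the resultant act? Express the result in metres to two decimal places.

γ = ρg = 1429 × 9.81 / 1000 = 14.01849 kN/m³.
With the apex up, the centroid sits 2h/3 = 2 × 3.29/3 = 2.19333 m below the apex, so the centroid depth is h_c = 2.73 + 2.19333 = 4.92333 m.
A = ½ × 3.1 × 3.29 = 5.0995 m².
Resultant F = γ·h_c·A = 14.01849 × 4.92333 × 5.0995 = 351.956 kN.
I_c = b·h³/36 = 3.1 × 3.29³/36 = 3.06653 m⁴.
Centre of pressure: y_p = y_c + I_c/(y_c·A) = 4.92333 + 3.06653/(4.92333 × 5.0995) = 4.92333 + 0.122141 = 5.04547 m along the plane.

h_p = 5.05 m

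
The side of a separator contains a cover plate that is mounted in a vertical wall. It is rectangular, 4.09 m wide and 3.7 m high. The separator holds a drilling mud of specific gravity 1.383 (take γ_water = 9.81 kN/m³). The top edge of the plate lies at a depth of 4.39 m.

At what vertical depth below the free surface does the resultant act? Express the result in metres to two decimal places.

h_p = 6.42 m

γ = 1.383 × 9.81 = 13.56723 kN/m³.
The centroid lies 3.7/2 = 1.85 m below the top edge, so the centroid depth is h_c = 4.39 + 1.85 = 6.24 m.
A = 4.09 × 3.7 = 15.133 m².
Resultant F = γ·h_c·A = 13.56723 × 6.24 × 15.133 = 1281.15 kN.
I_c = b·h³/12 = 4.09 × 3.7³/12 = 17.2642 m⁴.
Centre of pressure: y_p = y_c + I_c/(y_c·A) = 6.24 + 17.2642/(6.24 × 15.133) = 6.24 + 0.182826 = 6.42283 m along the plane.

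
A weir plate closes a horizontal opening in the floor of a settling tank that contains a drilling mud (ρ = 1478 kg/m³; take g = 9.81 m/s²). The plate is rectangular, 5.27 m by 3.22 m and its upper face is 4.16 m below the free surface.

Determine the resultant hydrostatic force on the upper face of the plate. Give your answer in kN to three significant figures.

γ = ρg = 1478 × 9.81 / 1000 = 14.49918 kN/m³.
The plate is horizontal, so pressure is uniform at p = γ·h = 14.49918 × 4.16 = 60.3166 kN/m².
A = 5.27 × 3.22 = 16.9694 m².
F = p·A = 60.3166 × 16.9694 = 1023.54 kN.

F ≈ 1020 kN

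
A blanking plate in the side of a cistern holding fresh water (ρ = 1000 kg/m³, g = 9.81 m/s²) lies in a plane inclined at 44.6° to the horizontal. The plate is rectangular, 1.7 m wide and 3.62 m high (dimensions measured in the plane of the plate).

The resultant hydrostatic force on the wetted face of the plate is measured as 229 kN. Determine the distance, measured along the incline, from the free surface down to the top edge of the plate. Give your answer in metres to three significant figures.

γ = ρg = 1000 × 9.81 = 9810 N/m³ = 9.81 kN/m³.
A = 1.7 × 3.62 = 6.154 m².
From F = γ·h_c·A, the centroid depth is h_c = 229/(9.81 × 6.154) = 3.79323 m.
Let θ = 44.6° be the plate's angle to the horizontal; measure y along the incline from where the plane meets the free surface. Vertical depth h = y·sinθ with sinθ = 0.702153.
Along the incline, y_c = h_c/sinθ = 3.79323/0.702153 = 5.40228 m.
The centroid lies 3.62/2 = 1.81 m below the top edge, so the top edge sits at y_top = 5.40228 − 1.81 = 3.59228 m along the incline.

y_top ≈ 3.59 m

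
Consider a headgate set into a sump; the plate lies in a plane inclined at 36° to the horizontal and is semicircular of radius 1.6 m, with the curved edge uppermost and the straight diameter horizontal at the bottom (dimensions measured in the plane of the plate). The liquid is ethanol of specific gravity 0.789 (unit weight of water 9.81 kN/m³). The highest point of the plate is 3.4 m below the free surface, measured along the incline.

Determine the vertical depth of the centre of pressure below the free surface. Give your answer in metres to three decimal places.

h_p = 2.564 m

γ = 0.789 × 9.81 = 7.74009 kN/m³.
Let θ = 36° be the plate's angle to the horizontal; measure y along the incline from where the plane meets the free surface. Vertical depth h = y·sinθ with sinθ = 0.587785.
The centroid lies 4r/(3π) = 0.679061 m above the diameter, so r − 4r/(3π) = 1.6 − 0.679061 = 0.920939 m below the topmost point, so y_c = 3.4 + 0.920939 = 4.32094 m and h_c = 4.32094 × 0.587785 = 2.53978 m.
A = πr²/2 = π × 1.6²/2 = 4.02124 m².
Resultant F = γ·h_c·A = 7.74009 × 2.53978 × 4.02124 = 79.05 kN.
I_c = (π/8 − 8/(9π))·r⁴ = 0.109757 × 1.6⁴ = 0.719303 m⁴.
Centre of pressure: y_p = y_c + I_c/(y_c·A) = 4.32094 + 0.719303/(4.32094 × 4.02124) = 4.32094 + 0.0413975 = 4.36234 m along the plane.
Vertically, h_p = y_p·sinθ = 4.36234 × 0.587785 = 2.56412 m.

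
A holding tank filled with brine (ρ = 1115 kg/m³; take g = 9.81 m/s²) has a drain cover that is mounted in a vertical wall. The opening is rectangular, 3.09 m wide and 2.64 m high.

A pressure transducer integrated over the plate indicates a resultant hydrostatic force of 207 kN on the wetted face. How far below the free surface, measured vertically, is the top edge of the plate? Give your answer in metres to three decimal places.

γ = ρg = 1115 × 9.81 / 1000 = 10.93815 kN/m³.
A = 3.09 × 2.64 = 8.1576 m².
From F = γ·h_c·A, the centroid depth is h_c = 207/(10.93815 × 8.1576) = 2.31987 m.
The centroid lies 2.64/2 = 1.32 m below the top edge, so the top edge sits at h_top = 2.31987 − 1.32 = 0.99987 m below the surface.

d_top ≈ 1.000 m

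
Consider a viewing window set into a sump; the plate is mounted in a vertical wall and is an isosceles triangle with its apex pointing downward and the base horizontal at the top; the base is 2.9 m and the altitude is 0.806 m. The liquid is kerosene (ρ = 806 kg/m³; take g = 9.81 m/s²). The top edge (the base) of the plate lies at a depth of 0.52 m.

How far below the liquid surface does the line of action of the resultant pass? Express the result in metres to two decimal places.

h_p = 0.83 m

γ = ρg = 806 × 9.81 / 1000 = 7.90686 kN/m³.
With the apex down, the centroid sits h/3 = 0.806/3 = 0.268667 m below the base (the top edge), so the centroid depth is h_c = 0.52 + 0.268667 = 0.788667 m.
A = ½ × 2.9 × 0.806 = 1.1687 m².
Resultant F = γ·h_c·A = 7.90686 × 0.788667 × 1.1687 = 7.28787 kN.
I_c = b·h³/36 = 2.9 × 0.806³/36 = 0.0421794 m⁴.
Centre of pressure: y_p = y_c + I_c/(y_c·A) = 0.788667 + 0.0421794/(0.788667 × 1.1687) = 0.788667 + 0.0457619 = 0.834429 m along the plane.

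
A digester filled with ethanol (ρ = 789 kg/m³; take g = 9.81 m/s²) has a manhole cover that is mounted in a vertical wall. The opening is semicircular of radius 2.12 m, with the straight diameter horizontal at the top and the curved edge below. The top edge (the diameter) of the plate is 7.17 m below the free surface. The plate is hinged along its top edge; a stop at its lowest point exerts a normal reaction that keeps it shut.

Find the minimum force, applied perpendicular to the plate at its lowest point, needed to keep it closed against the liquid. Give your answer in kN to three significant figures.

γ = ρg = 789 × 9.81 / 1000 = 7.74009 kN/m³.
The centroid of a semicircle lies 4r/(3π) = 0.899756 m from the diameter, here below the top edge, so the centroid depth is h_c = 7.17 + 0.899756 = 8.06976 m.
A = πr²/2 = π × 2.12²/2 = 7.05979 m².
Resultant F = γ·h_c·A = 7.74009 × 8.06976 × 7.05979 = 440.959 kN.
I_c = (π/8 − 8/(9π))·r⁴ = 0.109757 × 2.12⁴ = 2.21705 m⁴.
Centre of pressure: y_p = y_c + I_c/(y_c·A) = 8.06976 + 2.21705/(8.06976 × 7.05979) = 8.06976 + 0.0389155 = 8.10868 m along the plane.
The resultant acts 0.899756 + 0.0389155 = 0.938671 m (along the plate) below the hinge at the top edge, so the moment about the hinge is M = F × 0.938671 = 440.959 × 0.938671 = 413.915 kN·m.
A normal force at the bottom, 2.12 m from the hinge, must supply this moment: P = 413.915/2.12 = 195.243 kN.

P ≈ 195 kN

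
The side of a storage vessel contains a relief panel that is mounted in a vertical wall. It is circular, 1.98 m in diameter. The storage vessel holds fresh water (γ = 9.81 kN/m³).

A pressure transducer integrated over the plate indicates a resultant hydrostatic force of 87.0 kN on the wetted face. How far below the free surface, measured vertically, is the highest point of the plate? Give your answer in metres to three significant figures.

d_top ≈ 1.89 m

γ = 9.81 kN/m³.
A = π(0.99)² = 3.07907 m².
From F = γ·h_c·A, the centroid depth is h_c = 87.0/(9.81 × 3.07907) = 2.88025 m.
The centroid is at the centre, 0.99 m below the top of the plate, so the highest point sits at h_top = 2.88025 − 0.99 = 1.89025 m below the surface.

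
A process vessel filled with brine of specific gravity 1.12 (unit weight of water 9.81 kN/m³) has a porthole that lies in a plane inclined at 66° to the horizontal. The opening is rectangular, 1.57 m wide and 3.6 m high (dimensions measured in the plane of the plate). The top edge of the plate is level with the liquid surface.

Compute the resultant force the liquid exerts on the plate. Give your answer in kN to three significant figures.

γ = 1.12 × 9.81 = 10.9872 kN/m³.
Let θ = 66° be the plate's angle to the horizontal; measure y along the incline from where the plane meets the free surface. Vertical depth h = y·sinθ with sinθ = 0.913545.
The centroid lies 3.6/2 = 1.8 m below the top edge, so y_c = 1.8 m and h_c = 1.8 × 0.913545 = 1.64438 m.
A = 1.57 × 3.6 = 5.652 m².
Resultant F = γ·h_c·A = 10.9872 × 1.64438 × 5.652 = 102.115 kN.

F ≈ 102 kN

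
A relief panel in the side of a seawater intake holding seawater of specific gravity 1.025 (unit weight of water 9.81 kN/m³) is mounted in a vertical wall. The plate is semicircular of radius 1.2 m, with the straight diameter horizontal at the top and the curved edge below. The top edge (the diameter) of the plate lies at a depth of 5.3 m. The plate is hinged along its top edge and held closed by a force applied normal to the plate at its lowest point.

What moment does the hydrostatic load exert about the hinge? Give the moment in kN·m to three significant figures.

M ≈ 69.6 kN·m

γ = 1.025 × 9.81 = 10.05525 kN/m³.
The centroid of a semicircle lies 4r/(3π) = 0.509296 m from the diameter, here below the top edge, so the centroid depth is h_c = 5.3 + 0.509296 = 5.8093 m.
A = πr²/2 = π × 1.2²/2 = 2.26195 m².
Resultant F = γ·h_c·A = 10.05525 × 5.8093 × 2.26195 = 132.129 kN.
I_c = (π/8 − 8/(9π))·r⁴ = 0.109757 × 1.2⁴ = 0.227592 m⁴.
Centre of pressure: y_p = y_c + I_c/(y_c·A) = 5.8093 + 0.227592/(5.8093 × 2.26195) = 5.8093 + 0.0173201 = 5.82662 m along the plane.
The resultant acts 0.509296 + 0.0173201 = 0.526616 m (along the plate) below the hinge at the top edge, so the moment about the hinge is M = F × 0.526616 = 132.129 × 0.526616 = 69.5812 kN·m.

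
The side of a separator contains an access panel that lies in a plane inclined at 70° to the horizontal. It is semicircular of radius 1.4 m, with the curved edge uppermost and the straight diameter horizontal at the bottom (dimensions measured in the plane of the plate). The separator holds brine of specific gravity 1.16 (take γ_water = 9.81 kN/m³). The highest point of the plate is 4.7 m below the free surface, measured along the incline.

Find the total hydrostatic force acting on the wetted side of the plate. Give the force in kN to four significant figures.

F ≈ 181.3 kN

γ = 1.16 × 9.81 = 11.3796 kN/m³.
Let θ = 70° be the plate's angle to the horizontal; measure y along the incline from where the plane meets the free surface. Vertical depth h = y·sinθ with sinθ = 0.939693.
The centroid lies 4r/(3π) = 0.594178 m above the diameter, so r − 4r/(3π) = 1.4 − 0.594178 = 0.805822 m below the topmost point, so y_c = 4.7 + 0.805822 = 5.50582 m and h_c = 5.50582 × 0.939693 = 5.17378 m.
A = πr²/2 = π × 1.4²/2 = 3.07876 m².
Resultant F = γ·h_c·A = 11.3796 × 5.17378 × 3.07876 = 181.264 kN.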